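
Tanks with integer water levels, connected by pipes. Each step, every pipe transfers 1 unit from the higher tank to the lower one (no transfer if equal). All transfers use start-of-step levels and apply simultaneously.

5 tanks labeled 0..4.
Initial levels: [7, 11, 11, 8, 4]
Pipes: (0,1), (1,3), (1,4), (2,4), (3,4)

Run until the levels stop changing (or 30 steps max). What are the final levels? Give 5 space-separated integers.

Step 1: flows [1->0,1->3,1->4,2->4,3->4] -> levels [8 8 10 8 7]
Step 2: flows [0=1,1=3,1->4,2->4,3->4] -> levels [8 7 9 7 10]
Step 3: flows [0->1,1=3,4->1,4->2,4->3] -> levels [7 9 10 8 7]
Step 4: flows [1->0,1->3,1->4,2->4,3->4] -> levels [8 6 9 8 10]
Step 5: flows [0->1,3->1,4->1,4->2,4->3] -> levels [7 9 10 8 7]
  -> period-2 cycle: step 5 state = step 3 state; never stabilizes
  -> state at step 30: (30-3) mod 2 = 1, same as step 4 -> [8 6 9 8 10]

Answer: 8 6 9 8 10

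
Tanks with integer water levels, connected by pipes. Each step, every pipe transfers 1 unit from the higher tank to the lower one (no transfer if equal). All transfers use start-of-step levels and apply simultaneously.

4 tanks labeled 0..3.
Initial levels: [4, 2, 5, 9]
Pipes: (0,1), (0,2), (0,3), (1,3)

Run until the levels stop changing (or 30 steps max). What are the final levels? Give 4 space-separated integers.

Step 1: flows [0->1,2->0,3->0,3->1] -> levels [5 4 4 7]
Step 2: flows [0->1,0->2,3->0,3->1] -> levels [4 6 5 5]
Step 3: flows [1->0,2->0,3->0,1->3] -> levels [7 4 4 5]
Step 4: flows [0->1,0->2,0->3,3->1] -> levels [4 6 5 5]
  -> period-2 cycle: step 4 state = step 2 state; never stabilizes
  -> state at step 30: (30-2) mod 2 = 0, same as step 2 -> [4 6 5 5]

Answer: 4 6 5 5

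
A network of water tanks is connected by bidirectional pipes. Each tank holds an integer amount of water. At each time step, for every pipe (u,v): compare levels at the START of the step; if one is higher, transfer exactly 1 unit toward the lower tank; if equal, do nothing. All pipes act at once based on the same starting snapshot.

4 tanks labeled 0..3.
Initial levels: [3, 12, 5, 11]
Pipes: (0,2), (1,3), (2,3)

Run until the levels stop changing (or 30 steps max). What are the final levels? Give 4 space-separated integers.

Step 1: flows [2->0,1->3,3->2] -> levels [4 11 5 11]
Step 2: flows [2->0,1=3,3->2] -> levels [5 11 5 10]
Step 3: flows [0=2,1->3,3->2] -> levels [5 10 6 10]
Step 4: flows [2->0,1=3,3->2] -> levels [6 10 6 9]
Step 5: flows [0=2,1->3,3->2] -> levels [6 9 7 9]
Step 6: flows [2->0,1=3,3->2] -> levels [7 9 7 8]
Step 7: flows [0=2,1->3,3->2] -> levels [7 8 8 8]
Step 8: flows [2->0,1=3,2=3] -> levels [8 8 7 8]
Step 9: flows [0->2,1=3,3->2] -> levels [7 8 9 7]
Step 10: flows [2->0,1->3,2->3] -> levels [8 7 7 9]
Step 11: flows [0->2,3->1,3->2] -> levels [7 8 9 7]
  -> period-2 cycle: step 11 state = step 9 state; never stabilizes
  -> state at step 30: (30-9) mod 2 = 1, same as step 10 -> [8 7 7 9]

Answer: 8 7 7 9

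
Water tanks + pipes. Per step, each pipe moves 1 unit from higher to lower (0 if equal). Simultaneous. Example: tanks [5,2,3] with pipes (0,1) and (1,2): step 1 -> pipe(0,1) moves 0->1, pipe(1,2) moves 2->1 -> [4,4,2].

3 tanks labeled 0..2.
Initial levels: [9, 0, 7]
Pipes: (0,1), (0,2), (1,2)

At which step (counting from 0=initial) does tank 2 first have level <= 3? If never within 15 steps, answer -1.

Answer: -1

Derivation:
Step 1: flows [0->1,0->2,2->1] -> levels [7 2 7]
Step 2: flows [0->1,0=2,2->1] -> levels [6 4 6]
Step 3: flows [0->1,0=2,2->1] -> levels [5 6 5]
Step 4: flows [1->0,0=2,1->2] -> levels [6 4 6]
  -> period-2 cycle (repeats step 2); tank 2 never drops to <=3
Tank 2 never reaches <=3 within 15 steps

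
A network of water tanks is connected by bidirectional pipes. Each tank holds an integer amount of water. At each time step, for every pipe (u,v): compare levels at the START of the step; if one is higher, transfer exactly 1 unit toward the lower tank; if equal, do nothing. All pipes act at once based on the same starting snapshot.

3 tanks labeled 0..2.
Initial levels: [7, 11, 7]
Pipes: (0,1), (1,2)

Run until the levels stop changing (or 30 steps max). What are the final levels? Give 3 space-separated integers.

Answer: 9 7 9

Derivation:
Step 1: flows [1->0,1->2] -> levels [8 9 8]
Step 2: flows [1->0,1->2] -> levels [9 7 9]
Step 3: flows [0->1,2->1] -> levels [8 9 8]
  -> period-2 cycle: step 3 state = step 1 state; never stabilizes
  -> state at step 30: (30-1) mod 2 = 1, same as step 2 -> [9 7 9]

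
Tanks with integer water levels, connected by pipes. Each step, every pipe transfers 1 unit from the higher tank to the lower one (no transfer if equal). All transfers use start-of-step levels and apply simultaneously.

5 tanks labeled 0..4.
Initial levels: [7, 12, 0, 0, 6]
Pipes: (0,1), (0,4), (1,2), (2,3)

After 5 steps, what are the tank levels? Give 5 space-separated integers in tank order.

Answer: 6 6 3 2 8

Derivation:
Step 1: flows [1->0,0->4,1->2,2=3] -> levels [7 10 1 0 7]
Step 2: flows [1->0,0=4,1->2,2->3] -> levels [8 8 1 1 7]
Step 3: flows [0=1,0->4,1->2,2=3] -> levels [7 7 2 1 8]
Step 4: flows [0=1,4->0,1->2,2->3] -> levels [8 6 2 2 7]
Step 5: flows [0->1,0->4,1->2,2=3] -> levels [6 6 3 2 8]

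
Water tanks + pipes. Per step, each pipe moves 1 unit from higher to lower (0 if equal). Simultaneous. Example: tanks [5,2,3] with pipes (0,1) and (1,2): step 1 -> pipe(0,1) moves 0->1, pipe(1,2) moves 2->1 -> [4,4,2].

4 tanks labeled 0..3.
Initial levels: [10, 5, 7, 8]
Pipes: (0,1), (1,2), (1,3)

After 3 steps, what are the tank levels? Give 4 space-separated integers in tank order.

Step 1: flows [0->1,2->1,3->1] -> levels [9 8 6 7]
Step 2: flows [0->1,1->2,1->3] -> levels [8 7 7 8]
Step 3: flows [0->1,1=2,3->1] -> levels [7 9 7 7]

Answer: 7 9 7 7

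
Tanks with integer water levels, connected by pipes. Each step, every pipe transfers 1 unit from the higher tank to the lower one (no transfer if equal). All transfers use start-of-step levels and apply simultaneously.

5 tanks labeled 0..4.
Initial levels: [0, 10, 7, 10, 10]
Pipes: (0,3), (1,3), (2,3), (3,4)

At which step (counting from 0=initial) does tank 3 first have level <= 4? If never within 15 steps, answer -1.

Step 1: flows [3->0,1=3,3->2,3=4] -> levels [1 10 8 8 10]
Step 2: flows [3->0,1->3,2=3,4->3] -> levels [2 9 8 9 9]
Step 3: flows [3->0,1=3,3->2,3=4] -> levels [3 9 9 7 9]
Step 4: flows [3->0,1->3,2->3,4->3] -> levels [4 8 8 9 8]
Step 5: flows [3->0,3->1,3->2,3->4] -> levels [5 9 9 5 9]
Step 6: flows [0=3,1->3,2->3,4->3] -> levels [5 8 8 8 8]
Step 7: flows [3->0,1=3,2=3,3=4] -> levels [6 8 8 7 8]
Step 8: flows [3->0,1->3,2->3,4->3] -> levels [7 7 7 9 7]
Step 9: flows [3->0,3->1,3->2,3->4] -> levels [8 8 8 5 8]
Step 10: flows [0->3,1->3,2->3,4->3] -> levels [7 7 7 9 7]
  -> period-2 cycle (repeats step 8); tank 3 never drops to <=4
Tank 3 never reaches <=4 within 15 steps

Answer: -1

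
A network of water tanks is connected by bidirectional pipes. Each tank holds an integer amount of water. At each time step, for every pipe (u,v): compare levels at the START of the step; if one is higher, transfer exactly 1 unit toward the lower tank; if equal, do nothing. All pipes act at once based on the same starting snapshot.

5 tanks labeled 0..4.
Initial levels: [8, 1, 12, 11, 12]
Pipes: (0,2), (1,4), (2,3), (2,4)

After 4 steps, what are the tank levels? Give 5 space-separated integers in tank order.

Answer: 10 5 11 10 8

Derivation:
Step 1: flows [2->0,4->1,2->3,2=4] -> levels [9 2 10 12 11]
Step 2: flows [2->0,4->1,3->2,4->2] -> levels [10 3 11 11 9]
Step 3: flows [2->0,4->1,2=3,2->4] -> levels [11 4 9 11 9]
Step 4: flows [0->2,4->1,3->2,2=4] -> levels [10 5 11 10 8]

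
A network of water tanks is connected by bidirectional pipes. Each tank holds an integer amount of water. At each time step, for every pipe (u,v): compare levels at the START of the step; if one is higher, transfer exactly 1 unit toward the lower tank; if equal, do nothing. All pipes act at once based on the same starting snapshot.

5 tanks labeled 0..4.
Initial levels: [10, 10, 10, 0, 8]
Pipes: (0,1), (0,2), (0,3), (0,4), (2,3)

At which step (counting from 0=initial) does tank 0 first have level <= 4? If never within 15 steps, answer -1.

Answer: -1

Derivation:
Step 1: flows [0=1,0=2,0->3,0->4,2->3] -> levels [8 10 9 2 9]
Step 2: flows [1->0,2->0,0->3,4->0,2->3] -> levels [10 9 7 4 8]
Step 3: flows [0->1,0->2,0->3,0->4,2->3] -> levels [6 10 7 6 9]
Step 4: flows [1->0,2->0,0=3,4->0,2->3] -> levels [9 9 5 7 8]
Step 5: flows [0=1,0->2,0->3,0->4,3->2] -> levels [6 9 7 7 9]
Step 6: flows [1->0,2->0,3->0,4->0,2=3] -> levels [10 8 6 6 8]
Step 7: flows [0->1,0->2,0->3,0->4,2=3] -> levels [6 9 7 7 9]
  -> period-2 cycle (repeats step 5); tank 0 never drops to <=4
Tank 0 never reaches <=4 within 15 steps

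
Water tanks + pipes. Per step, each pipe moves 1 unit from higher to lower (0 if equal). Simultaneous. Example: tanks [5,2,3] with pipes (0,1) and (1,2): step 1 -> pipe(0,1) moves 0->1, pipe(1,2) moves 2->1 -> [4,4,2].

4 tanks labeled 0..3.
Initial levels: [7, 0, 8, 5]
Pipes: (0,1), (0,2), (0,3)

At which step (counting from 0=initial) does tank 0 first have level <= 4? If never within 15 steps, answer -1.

Step 1: flows [0->1,2->0,0->3] -> levels [6 1 7 6]
Step 2: flows [0->1,2->0,0=3] -> levels [6 2 6 6]
Step 3: flows [0->1,0=2,0=3] -> levels [5 3 6 6]
Step 4: flows [0->1,2->0,3->0] -> levels [6 4 5 5]
Step 5: flows [0->1,0->2,0->3] -> levels [3 5 6 6]
Tank 0 first reaches <=4 at step 5

Answer: 5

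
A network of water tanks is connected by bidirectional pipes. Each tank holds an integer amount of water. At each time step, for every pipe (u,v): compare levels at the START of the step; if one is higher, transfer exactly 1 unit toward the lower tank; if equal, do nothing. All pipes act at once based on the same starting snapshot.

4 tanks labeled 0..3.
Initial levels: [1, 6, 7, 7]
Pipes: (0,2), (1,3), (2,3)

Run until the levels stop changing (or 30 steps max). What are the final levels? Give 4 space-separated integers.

Step 1: flows [2->0,3->1,2=3] -> levels [2 7 6 6]
Step 2: flows [2->0,1->3,2=3] -> levels [3 6 5 7]
Step 3: flows [2->0,3->1,3->2] -> levels [4 7 5 5]
Step 4: flows [2->0,1->3,2=3] -> levels [5 6 4 6]
Step 5: flows [0->2,1=3,3->2] -> levels [4 6 6 5]
Step 6: flows [2->0,1->3,2->3] -> levels [5 5 4 7]
Step 7: flows [0->2,3->1,3->2] -> levels [4 6 6 5]
  -> period-2 cycle: step 7 state = step 5 state; never stabilizes
  -> state at step 30: (30-5) mod 2 = 1, same as step 6 -> [5 5 4 7]

Answer: 5 5 4 7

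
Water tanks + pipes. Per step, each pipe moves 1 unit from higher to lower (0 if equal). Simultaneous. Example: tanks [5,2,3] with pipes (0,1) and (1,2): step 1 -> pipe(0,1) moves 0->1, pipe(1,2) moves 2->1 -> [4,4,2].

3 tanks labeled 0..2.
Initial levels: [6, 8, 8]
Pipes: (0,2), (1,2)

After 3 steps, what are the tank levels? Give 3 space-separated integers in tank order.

Answer: 8 8 6

Derivation:
Step 1: flows [2->0,1=2] -> levels [7 8 7]
Step 2: flows [0=2,1->2] -> levels [7 7 8]
Step 3: flows [2->0,2->1] -> levels [8 8 6]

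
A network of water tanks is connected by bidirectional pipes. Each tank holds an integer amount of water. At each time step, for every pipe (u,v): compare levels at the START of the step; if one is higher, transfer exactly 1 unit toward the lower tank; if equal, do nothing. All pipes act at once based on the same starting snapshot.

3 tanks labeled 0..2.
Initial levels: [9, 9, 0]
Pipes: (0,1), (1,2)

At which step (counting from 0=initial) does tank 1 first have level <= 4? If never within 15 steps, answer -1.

Answer: -1

Derivation:
Step 1: flows [0=1,1->2] -> levels [9 8 1]
Step 2: flows [0->1,1->2] -> levels [8 8 2]
Step 3: flows [0=1,1->2] -> levels [8 7 3]
Step 4: flows [0->1,1->2] -> levels [7 7 4]
Step 5: flows [0=1,1->2] -> levels [7 6 5]
Step 6: flows [0->1,1->2] -> levels [6 6 6]
Step 7: flows [0=1,1=2] -> levels [6 6 6]
  -> stable; tank 1 stays at 6 > 4
Tank 1 never reaches <=4 within 15 steps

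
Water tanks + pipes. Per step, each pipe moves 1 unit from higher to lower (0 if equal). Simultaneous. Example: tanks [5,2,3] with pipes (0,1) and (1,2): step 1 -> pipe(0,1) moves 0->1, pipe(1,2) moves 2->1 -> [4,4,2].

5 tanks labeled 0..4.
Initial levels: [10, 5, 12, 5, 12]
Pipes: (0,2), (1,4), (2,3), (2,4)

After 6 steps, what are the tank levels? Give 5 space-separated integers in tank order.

Step 1: flows [2->0,4->1,2->3,2=4] -> levels [11 6 10 6 11]
Step 2: flows [0->2,4->1,2->3,4->2] -> levels [10 7 11 7 9]
Step 3: flows [2->0,4->1,2->3,2->4] -> levels [11 8 8 8 9]
Step 4: flows [0->2,4->1,2=3,4->2] -> levels [10 9 10 8 7]
Step 5: flows [0=2,1->4,2->3,2->4] -> levels [10 8 8 9 9]
Step 6: flows [0->2,4->1,3->2,4->2] -> levels [9 9 11 8 7]

Answer: 9 9 11 8 7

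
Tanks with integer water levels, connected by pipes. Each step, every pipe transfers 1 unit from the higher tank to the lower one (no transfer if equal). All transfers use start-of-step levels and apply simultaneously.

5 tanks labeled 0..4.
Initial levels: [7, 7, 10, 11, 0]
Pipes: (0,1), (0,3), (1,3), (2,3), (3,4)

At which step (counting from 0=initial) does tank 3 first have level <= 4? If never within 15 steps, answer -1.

Answer: -1

Derivation:
Step 1: flows [0=1,3->0,3->1,3->2,3->4] -> levels [8 8 11 7 1]
Step 2: flows [0=1,0->3,1->3,2->3,3->4] -> levels [7 7 10 9 2]
Step 3: flows [0=1,3->0,3->1,2->3,3->4] -> levels [8 8 9 7 3]
Step 4: flows [0=1,0->3,1->3,2->3,3->4] -> levels [7 7 8 9 4]
Step 5: flows [0=1,3->0,3->1,3->2,3->4] -> levels [8 8 9 5 5]
Step 6: flows [0=1,0->3,1->3,2->3,3=4] -> levels [7 7 8 8 5]
Step 7: flows [0=1,3->0,3->1,2=3,3->4] -> levels [8 8 8 5 6]
Step 8: flows [0=1,0->3,1->3,2->3,4->3] -> levels [7 7 7 9 5]
Step 9: flows [0=1,3->0,3->1,3->2,3->4] -> levels [8 8 8 5 6]
  -> period-2 cycle (repeats step 7); tank 3 never drops to <=4
Tank 3 never reaches <=4 within 15 steps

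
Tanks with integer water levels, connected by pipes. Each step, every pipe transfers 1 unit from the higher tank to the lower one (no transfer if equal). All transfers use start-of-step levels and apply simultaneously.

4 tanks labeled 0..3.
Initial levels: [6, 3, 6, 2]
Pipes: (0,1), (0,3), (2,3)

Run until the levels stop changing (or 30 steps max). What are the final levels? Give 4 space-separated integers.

Step 1: flows [0->1,0->3,2->3] -> levels [4 4 5 4]
Step 2: flows [0=1,0=3,2->3] -> levels [4 4 4 5]
Step 3: flows [0=1,3->0,3->2] -> levels [5 4 5 3]
Step 4: flows [0->1,0->3,2->3] -> levels [3 5 4 5]
Step 5: flows [1->0,3->0,3->2] -> levels [5 4 5 3]
  -> period-2 cycle: step 5 state = step 3 state; never stabilizes
  -> state at step 30: (30-3) mod 2 = 1, same as step 4 -> [3 5 4 5]

Answer: 3 5 4 5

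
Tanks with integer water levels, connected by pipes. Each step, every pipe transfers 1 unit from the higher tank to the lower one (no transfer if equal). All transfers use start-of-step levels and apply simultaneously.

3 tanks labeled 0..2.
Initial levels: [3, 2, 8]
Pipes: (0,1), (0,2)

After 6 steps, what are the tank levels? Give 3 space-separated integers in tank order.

Answer: 5 4 4

Derivation:
Step 1: flows [0->1,2->0] -> levels [3 3 7]
Step 2: flows [0=1,2->0] -> levels [4 3 6]
Step 3: flows [0->1,2->0] -> levels [4 4 5]
Step 4: flows [0=1,2->0] -> levels [5 4 4]
Step 5: flows [0->1,0->2] -> levels [3 5 5]
Step 6: flows [1->0,2->0] -> levels [5 4 4]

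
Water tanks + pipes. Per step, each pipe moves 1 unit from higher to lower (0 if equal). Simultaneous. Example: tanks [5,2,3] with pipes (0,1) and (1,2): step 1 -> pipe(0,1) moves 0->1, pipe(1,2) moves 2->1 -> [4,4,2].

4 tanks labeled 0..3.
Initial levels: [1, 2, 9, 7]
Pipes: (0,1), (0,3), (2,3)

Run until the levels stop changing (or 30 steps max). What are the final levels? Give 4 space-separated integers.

Answer: 6 4 5 4

Derivation:
Step 1: flows [1->0,3->0,2->3] -> levels [3 1 8 7]
Step 2: flows [0->1,3->0,2->3] -> levels [3 2 7 7]
Step 3: flows [0->1,3->0,2=3] -> levels [3 3 7 6]
Step 4: flows [0=1,3->0,2->3] -> levels [4 3 6 6]
Step 5: flows [0->1,3->0,2=3] -> levels [4 4 6 5]
Step 6: flows [0=1,3->0,2->3] -> levels [5 4 5 5]
Step 7: flows [0->1,0=3,2=3] -> levels [4 5 5 5]
Step 8: flows [1->0,3->0,2=3] -> levels [6 4 5 4]
Step 9: flows [0->1,0->3,2->3] -> levels [4 5 4 6]
Step 10: flows [1->0,3->0,3->2] -> levels [6 4 5 4]
  -> period-2 cycle: step 10 state = step 8 state; never stabilizes
  -> state at step 30: (30-8) mod 2 = 0, same as step 8 -> [6 4 5 4]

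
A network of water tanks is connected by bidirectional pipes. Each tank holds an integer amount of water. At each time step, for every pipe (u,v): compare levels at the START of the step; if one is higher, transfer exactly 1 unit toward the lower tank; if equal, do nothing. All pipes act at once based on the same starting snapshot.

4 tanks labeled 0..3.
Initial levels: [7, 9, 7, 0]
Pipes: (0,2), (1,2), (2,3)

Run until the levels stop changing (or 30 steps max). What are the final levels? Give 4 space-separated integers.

Answer: 6 6 7 4

Derivation:
Step 1: flows [0=2,1->2,2->3] -> levels [7 8 7 1]
Step 2: flows [0=2,1->2,2->3] -> levels [7 7 7 2]
Step 3: flows [0=2,1=2,2->3] -> levels [7 7 6 3]
Step 4: flows [0->2,1->2,2->3] -> levels [6 6 7 4]
Step 5: flows [2->0,2->1,2->3] -> levels [7 7 4 5]
Step 6: flows [0->2,1->2,3->2] -> levels [6 6 7 4]
  -> period-2 cycle: step 6 state = step 4 state; never stabilizes
  -> state at step 30: (30-4) mod 2 = 0, same as step 4 -> [6 6 7 4]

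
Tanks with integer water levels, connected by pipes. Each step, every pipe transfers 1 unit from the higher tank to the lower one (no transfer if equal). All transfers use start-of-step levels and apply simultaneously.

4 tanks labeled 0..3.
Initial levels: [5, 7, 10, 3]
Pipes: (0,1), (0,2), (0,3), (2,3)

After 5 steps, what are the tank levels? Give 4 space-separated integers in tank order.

Answer: 8 6 6 5

Derivation:
Step 1: flows [1->0,2->0,0->3,2->3] -> levels [6 6 8 5]
Step 2: flows [0=1,2->0,0->3,2->3] -> levels [6 6 6 7]
Step 3: flows [0=1,0=2,3->0,3->2] -> levels [7 6 7 5]
Step 4: flows [0->1,0=2,0->3,2->3] -> levels [5 7 6 7]
Step 5: flows [1->0,2->0,3->0,3->2] -> levels [8 6 6 5]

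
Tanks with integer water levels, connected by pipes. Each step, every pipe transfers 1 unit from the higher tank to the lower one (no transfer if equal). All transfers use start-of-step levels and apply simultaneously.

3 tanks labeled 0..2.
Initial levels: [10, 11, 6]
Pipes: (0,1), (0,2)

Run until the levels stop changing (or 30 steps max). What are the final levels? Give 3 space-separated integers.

Answer: 9 9 9

Derivation:
Step 1: flows [1->0,0->2] -> levels [10 10 7]
Step 2: flows [0=1,0->2] -> levels [9 10 8]
Step 3: flows [1->0,0->2] -> levels [9 9 9]
Step 4: flows [0=1,0=2] -> levels [9 9 9]
  -> stable (no change)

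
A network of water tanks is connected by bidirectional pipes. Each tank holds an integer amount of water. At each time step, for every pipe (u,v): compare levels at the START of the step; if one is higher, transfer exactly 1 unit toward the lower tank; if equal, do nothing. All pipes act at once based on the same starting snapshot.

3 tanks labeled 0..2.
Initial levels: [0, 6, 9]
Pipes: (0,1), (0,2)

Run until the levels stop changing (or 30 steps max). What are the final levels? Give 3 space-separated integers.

Answer: 5 5 5

Derivation:
Step 1: flows [1->0,2->0] -> levels [2 5 8]
Step 2: flows [1->0,2->0] -> levels [4 4 7]
Step 3: flows [0=1,2->0] -> levels [5 4 6]
Step 4: flows [0->1,2->0] -> levels [5 5 5]
Step 5: flows [0=1,0=2] -> levels [5 5 5]
  -> stable (no change)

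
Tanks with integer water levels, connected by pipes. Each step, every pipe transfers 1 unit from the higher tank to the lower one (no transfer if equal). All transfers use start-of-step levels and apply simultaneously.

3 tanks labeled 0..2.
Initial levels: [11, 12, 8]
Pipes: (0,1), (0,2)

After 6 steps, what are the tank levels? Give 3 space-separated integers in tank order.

Step 1: flows [1->0,0->2] -> levels [11 11 9]
Step 2: flows [0=1,0->2] -> levels [10 11 10]
Step 3: flows [1->0,0=2] -> levels [11 10 10]
Step 4: flows [0->1,0->2] -> levels [9 11 11]
Step 5: flows [1->0,2->0] -> levels [11 10 10]
  -> period-2 cycle: step 5 state = step 3 state
  -> state at step 6: (6-3) mod 2 = 1, same as step 4 -> [9 11 11]

Answer: 9 11 11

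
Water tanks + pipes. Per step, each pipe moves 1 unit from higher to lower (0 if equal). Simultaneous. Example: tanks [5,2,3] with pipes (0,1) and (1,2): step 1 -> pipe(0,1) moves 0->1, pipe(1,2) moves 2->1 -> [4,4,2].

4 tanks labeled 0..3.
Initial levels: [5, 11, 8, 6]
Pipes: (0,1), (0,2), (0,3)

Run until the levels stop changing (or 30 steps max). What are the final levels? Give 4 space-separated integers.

Answer: 6 8 8 8

Derivation:
Step 1: flows [1->0,2->0,3->0] -> levels [8 10 7 5]
Step 2: flows [1->0,0->2,0->3] -> levels [7 9 8 6]
Step 3: flows [1->0,2->0,0->3] -> levels [8 8 7 7]
Step 4: flows [0=1,0->2,0->3] -> levels [6 8 8 8]
Step 5: flows [1->0,2->0,3->0] -> levels [9 7 7 7]
Step 6: flows [0->1,0->2,0->3] -> levels [6 8 8 8]
  -> period-2 cycle: step 6 state = step 4 state; never stabilizes
  -> state at step 30: (30-4) mod 2 = 0, same as step 4 -> [6 8 8 8]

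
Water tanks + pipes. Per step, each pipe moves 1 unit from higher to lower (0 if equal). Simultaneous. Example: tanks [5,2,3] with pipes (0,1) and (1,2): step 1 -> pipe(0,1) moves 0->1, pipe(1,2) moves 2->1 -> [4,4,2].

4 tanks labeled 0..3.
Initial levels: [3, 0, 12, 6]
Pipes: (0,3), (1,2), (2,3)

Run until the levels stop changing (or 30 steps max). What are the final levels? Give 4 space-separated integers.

Answer: 5 6 4 6

Derivation:
Step 1: flows [3->0,2->1,2->3] -> levels [4 1 10 6]
Step 2: flows [3->0,2->1,2->3] -> levels [5 2 8 6]
Step 3: flows [3->0,2->1,2->3] -> levels [6 3 6 6]
Step 4: flows [0=3,2->1,2=3] -> levels [6 4 5 6]
Step 5: flows [0=3,2->1,3->2] -> levels [6 5 5 5]
Step 6: flows [0->3,1=2,2=3] -> levels [5 5 5 6]
Step 7: flows [3->0,1=2,3->2] -> levels [6 5 6 4]
Step 8: flows [0->3,2->1,2->3] -> levels [5 6 4 6]
Step 9: flows [3->0,1->2,3->2] -> levels [6 5 6 4]
  -> period-2 cycle: step 9 state = step 7 state; never stabilizes
  -> state at step 30: (30-7) mod 2 = 1, same as step 8 -> [5 6 4 6]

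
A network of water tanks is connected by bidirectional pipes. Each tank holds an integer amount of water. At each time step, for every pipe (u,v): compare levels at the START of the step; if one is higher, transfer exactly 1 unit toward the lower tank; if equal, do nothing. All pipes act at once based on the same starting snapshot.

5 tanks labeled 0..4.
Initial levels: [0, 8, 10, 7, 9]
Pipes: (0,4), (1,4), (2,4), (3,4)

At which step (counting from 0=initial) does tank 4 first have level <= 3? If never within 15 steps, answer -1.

Step 1: flows [4->0,4->1,2->4,4->3] -> levels [1 9 9 8 7]
Step 2: flows [4->0,1->4,2->4,3->4] -> levels [2 8 8 7 9]
Step 3: flows [4->0,4->1,4->2,4->3] -> levels [3 9 9 8 5]
Step 4: flows [4->0,1->4,2->4,3->4] -> levels [4 8 8 7 7]
Step 5: flows [4->0,1->4,2->4,3=4] -> levels [5 7 7 7 8]
Step 6: flows [4->0,4->1,4->2,4->3] -> levels [6 8 8 8 4]
Step 7: flows [0->4,1->4,2->4,3->4] -> levels [5 7 7 7 8]
  -> period-2 cycle (repeats step 5); tank 4 never drops to <=3
Tank 4 never reaches <=3 within 15 steps

Answer: -1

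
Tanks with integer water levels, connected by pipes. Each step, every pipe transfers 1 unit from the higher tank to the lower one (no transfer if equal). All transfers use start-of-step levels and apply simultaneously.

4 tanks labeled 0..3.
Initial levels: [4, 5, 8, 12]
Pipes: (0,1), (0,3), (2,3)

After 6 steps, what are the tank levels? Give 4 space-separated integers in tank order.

Step 1: flows [1->0,3->0,3->2] -> levels [6 4 9 10]
Step 2: flows [0->1,3->0,3->2] -> levels [6 5 10 8]
Step 3: flows [0->1,3->0,2->3] -> levels [6 6 9 8]
Step 4: flows [0=1,3->0,2->3] -> levels [7 6 8 8]
Step 5: flows [0->1,3->0,2=3] -> levels [7 7 8 7]
Step 6: flows [0=1,0=3,2->3] -> levels [7 7 7 8]

Answer: 7 7 7 8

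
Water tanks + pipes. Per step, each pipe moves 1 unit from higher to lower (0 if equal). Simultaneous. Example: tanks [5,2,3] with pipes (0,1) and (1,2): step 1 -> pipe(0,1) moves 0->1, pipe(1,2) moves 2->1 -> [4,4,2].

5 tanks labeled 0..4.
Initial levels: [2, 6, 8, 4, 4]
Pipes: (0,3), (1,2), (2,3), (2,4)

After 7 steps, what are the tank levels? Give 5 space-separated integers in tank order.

Answer: 4 5 4 6 5

Derivation:
Step 1: flows [3->0,2->1,2->3,2->4] -> levels [3 7 5 4 5]
Step 2: flows [3->0,1->2,2->3,2=4] -> levels [4 6 5 4 5]
Step 3: flows [0=3,1->2,2->3,2=4] -> levels [4 5 5 5 5]
Step 4: flows [3->0,1=2,2=3,2=4] -> levels [5 5 5 4 5]
Step 5: flows [0->3,1=2,2->3,2=4] -> levels [4 5 4 6 5]
Step 6: flows [3->0,1->2,3->2,4->2] -> levels [5 4 7 4 4]
Step 7: flows [0->3,2->1,2->3,2->4] -> levels [4 5 4 6 5]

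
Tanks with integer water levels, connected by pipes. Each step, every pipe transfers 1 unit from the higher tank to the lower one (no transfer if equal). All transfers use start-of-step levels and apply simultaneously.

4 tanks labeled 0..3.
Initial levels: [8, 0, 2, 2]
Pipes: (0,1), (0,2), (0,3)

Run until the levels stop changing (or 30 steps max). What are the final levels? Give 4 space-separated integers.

Answer: 1 3 4 4

Derivation:
Step 1: flows [0->1,0->2,0->3] -> levels [5 1 3 3]
Step 2: flows [0->1,0->2,0->3] -> levels [2 2 4 4]
Step 3: flows [0=1,2->0,3->0] -> levels [4 2 3 3]
Step 4: flows [0->1,0->2,0->3] -> levels [1 3 4 4]
Step 5: flows [1->0,2->0,3->0] -> levels [4 2 3 3]
  -> period-2 cycle: step 5 state = step 3 state; never stabilizes
  -> state at step 30: (30-3) mod 2 = 1, same as step 4 -> [1 3 4 4]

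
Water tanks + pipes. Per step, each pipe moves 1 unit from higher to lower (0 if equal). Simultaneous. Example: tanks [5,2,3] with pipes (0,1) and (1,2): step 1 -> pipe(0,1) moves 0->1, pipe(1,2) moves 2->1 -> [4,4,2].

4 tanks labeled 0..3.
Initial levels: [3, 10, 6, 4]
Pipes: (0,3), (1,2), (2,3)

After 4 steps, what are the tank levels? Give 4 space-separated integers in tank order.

Step 1: flows [3->0,1->2,2->3] -> levels [4 9 6 4]
Step 2: flows [0=3,1->2,2->3] -> levels [4 8 6 5]
Step 3: flows [3->0,1->2,2->3] -> levels [5 7 6 5]
Step 4: flows [0=3,1->2,2->3] -> levels [5 6 6 6]

Answer: 5 6 6 6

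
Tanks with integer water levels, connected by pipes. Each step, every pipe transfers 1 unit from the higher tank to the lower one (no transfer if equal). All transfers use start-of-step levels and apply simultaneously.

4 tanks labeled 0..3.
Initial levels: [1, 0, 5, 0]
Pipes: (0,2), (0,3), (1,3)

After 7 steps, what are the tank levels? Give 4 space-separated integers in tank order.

Step 1: flows [2->0,0->3,1=3] -> levels [1 0 4 1]
Step 2: flows [2->0,0=3,3->1] -> levels [2 1 3 0]
Step 3: flows [2->0,0->3,1->3] -> levels [2 0 2 2]
Step 4: flows [0=2,0=3,3->1] -> levels [2 1 2 1]
Step 5: flows [0=2,0->3,1=3] -> levels [1 1 2 2]
Step 6: flows [2->0,3->0,3->1] -> levels [3 2 1 0]
Step 7: flows [0->2,0->3,1->3] -> levels [1 1 2 2]

Answer: 1 1 2 2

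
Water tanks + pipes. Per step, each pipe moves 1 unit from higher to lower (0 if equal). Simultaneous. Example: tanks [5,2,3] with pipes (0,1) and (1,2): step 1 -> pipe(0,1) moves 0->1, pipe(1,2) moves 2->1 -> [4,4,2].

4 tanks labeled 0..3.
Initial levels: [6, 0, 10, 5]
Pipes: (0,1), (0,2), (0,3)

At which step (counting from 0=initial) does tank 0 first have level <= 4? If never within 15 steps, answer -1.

Answer: 5

Derivation:
Step 1: flows [0->1,2->0,0->3] -> levels [5 1 9 6]
Step 2: flows [0->1,2->0,3->0] -> levels [6 2 8 5]
Step 3: flows [0->1,2->0,0->3] -> levels [5 3 7 6]
Step 4: flows [0->1,2->0,3->0] -> levels [6 4 6 5]
Step 5: flows [0->1,0=2,0->3] -> levels [4 5 6 6]
Tank 0 first reaches <=4 at step 5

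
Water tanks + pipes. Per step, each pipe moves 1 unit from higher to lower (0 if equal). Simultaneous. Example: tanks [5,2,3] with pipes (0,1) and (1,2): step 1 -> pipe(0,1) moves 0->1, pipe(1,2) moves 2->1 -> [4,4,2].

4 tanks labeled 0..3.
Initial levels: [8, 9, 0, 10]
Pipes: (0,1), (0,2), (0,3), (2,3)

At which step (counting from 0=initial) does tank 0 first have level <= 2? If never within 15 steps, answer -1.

Step 1: flows [1->0,0->2,3->0,3->2] -> levels [9 8 2 8]
Step 2: flows [0->1,0->2,0->3,3->2] -> levels [6 9 4 8]
Step 3: flows [1->0,0->2,3->0,3->2] -> levels [7 8 6 6]
Step 4: flows [1->0,0->2,0->3,2=3] -> levels [6 7 7 7]
Step 5: flows [1->0,2->0,3->0,2=3] -> levels [9 6 6 6]
Step 6: flows [0->1,0->2,0->3,2=3] -> levels [6 7 7 7]
  -> period-2 cycle (repeats step 4); tank 0 never drops to <=2
Tank 0 never reaches <=2 within 15 steps

Answer: -1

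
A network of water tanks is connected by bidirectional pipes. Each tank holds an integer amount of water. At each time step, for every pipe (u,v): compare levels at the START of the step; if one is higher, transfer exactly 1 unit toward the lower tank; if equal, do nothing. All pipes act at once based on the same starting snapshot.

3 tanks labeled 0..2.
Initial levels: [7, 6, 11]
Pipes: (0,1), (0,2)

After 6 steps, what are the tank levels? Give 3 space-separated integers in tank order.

Step 1: flows [0->1,2->0] -> levels [7 7 10]
Step 2: flows [0=1,2->0] -> levels [8 7 9]
Step 3: flows [0->1,2->0] -> levels [8 8 8]
Step 4: flows [0=1,0=2] -> levels [8 8 8]
  -> stable; steps 5..6 unchanged -> [8 8 8]

Answer: 8 8 8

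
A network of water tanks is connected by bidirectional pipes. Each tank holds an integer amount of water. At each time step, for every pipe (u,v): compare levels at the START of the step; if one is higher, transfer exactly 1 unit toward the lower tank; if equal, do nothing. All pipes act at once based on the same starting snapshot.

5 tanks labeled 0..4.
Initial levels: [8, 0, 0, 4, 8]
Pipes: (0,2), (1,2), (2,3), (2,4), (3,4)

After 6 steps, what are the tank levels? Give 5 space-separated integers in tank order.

Step 1: flows [0->2,1=2,3->2,4->2,4->3] -> levels [7 0 3 4 6]
Step 2: flows [0->2,2->1,3->2,4->2,4->3] -> levels [6 1 5 4 4]
Step 3: flows [0->2,2->1,2->3,2->4,3=4] -> levels [5 2 3 5 5]
Step 4: flows [0->2,2->1,3->2,4->2,3=4] -> levels [4 3 5 4 4]
Step 5: flows [2->0,2->1,2->3,2->4,3=4] -> levels [5 4 1 5 5]
Step 6: flows [0->2,1->2,3->2,4->2,3=4] -> levels [4 3 5 4 4]

Answer: 4 3 5 4 4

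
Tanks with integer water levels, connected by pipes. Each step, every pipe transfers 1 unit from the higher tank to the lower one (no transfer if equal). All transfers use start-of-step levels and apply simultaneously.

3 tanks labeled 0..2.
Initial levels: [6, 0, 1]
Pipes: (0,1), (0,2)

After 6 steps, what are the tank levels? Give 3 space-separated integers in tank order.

Answer: 1 3 3

Derivation:
Step 1: flows [0->1,0->2] -> levels [4 1 2]
Step 2: flows [0->1,0->2] -> levels [2 2 3]
Step 3: flows [0=1,2->0] -> levels [3 2 2]
Step 4: flows [0->1,0->2] -> levels [1 3 3]
Step 5: flows [1->0,2->0] -> levels [3 2 2]
  -> period-2 cycle: step 5 state = step 3 state
  -> state at step 6: (6-3) mod 2 = 1, same as step 4 -> [1 3 3]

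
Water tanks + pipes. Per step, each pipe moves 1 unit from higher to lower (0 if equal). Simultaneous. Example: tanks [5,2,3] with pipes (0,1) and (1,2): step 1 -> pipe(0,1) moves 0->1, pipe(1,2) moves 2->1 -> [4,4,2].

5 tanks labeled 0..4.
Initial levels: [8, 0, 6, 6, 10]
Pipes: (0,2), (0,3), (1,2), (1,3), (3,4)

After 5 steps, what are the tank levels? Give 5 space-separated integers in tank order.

Answer: 5 5 6 8 6

Derivation:
Step 1: flows [0->2,0->3,2->1,3->1,4->3] -> levels [6 2 6 7 9]
Step 2: flows [0=2,3->0,2->1,3->1,4->3] -> levels [7 4 5 6 8]
Step 3: flows [0->2,0->3,2->1,3->1,4->3] -> levels [5 6 5 7 7]
Step 4: flows [0=2,3->0,1->2,3->1,3=4] -> levels [6 6 6 5 7]
Step 5: flows [0=2,0->3,1=2,1->3,4->3] -> levels [5 5 6 8 6]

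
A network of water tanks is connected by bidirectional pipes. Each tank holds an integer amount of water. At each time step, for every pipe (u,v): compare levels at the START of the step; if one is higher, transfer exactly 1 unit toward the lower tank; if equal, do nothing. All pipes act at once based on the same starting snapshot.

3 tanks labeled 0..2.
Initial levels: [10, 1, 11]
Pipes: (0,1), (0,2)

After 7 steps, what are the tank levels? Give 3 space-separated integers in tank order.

Step 1: flows [0->1,2->0] -> levels [10 2 10]
Step 2: flows [0->1,0=2] -> levels [9 3 10]
Step 3: flows [0->1,2->0] -> levels [9 4 9]
Step 4: flows [0->1,0=2] -> levels [8 5 9]
Step 5: flows [0->1,2->0] -> levels [8 6 8]
Step 6: flows [0->1,0=2] -> levels [7 7 8]
Step 7: flows [0=1,2->0] -> levels [8 7 7]

Answer: 8 7 7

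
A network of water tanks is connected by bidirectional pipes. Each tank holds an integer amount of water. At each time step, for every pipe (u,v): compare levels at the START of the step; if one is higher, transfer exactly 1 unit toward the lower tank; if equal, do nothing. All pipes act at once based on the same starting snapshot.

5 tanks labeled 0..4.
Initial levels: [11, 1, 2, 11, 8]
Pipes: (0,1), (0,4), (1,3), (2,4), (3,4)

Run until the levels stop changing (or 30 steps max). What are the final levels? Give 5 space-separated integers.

Answer: 8 5 7 8 5

Derivation:
Step 1: flows [0->1,0->4,3->1,4->2,3->4] -> levels [9 3 3 9 9]
Step 2: flows [0->1,0=4,3->1,4->2,3=4] -> levels [8 5 4 8 8]
Step 3: flows [0->1,0=4,3->1,4->2,3=4] -> levels [7 7 5 7 7]
Step 4: flows [0=1,0=4,1=3,4->2,3=4] -> levels [7 7 6 7 6]
Step 5: flows [0=1,0->4,1=3,2=4,3->4] -> levels [6 7 6 6 8]
Step 6: flows [1->0,4->0,1->3,4->2,4->3] -> levels [8 5 7 8 5]
Step 7: flows [0->1,0->4,3->1,2->4,3->4] -> levels [6 7 6 6 8]
  -> period-2 cycle: step 7 state = step 5 state; never stabilizes
  -> state at step 30: (30-5) mod 2 = 1, same as step 6 -> [8 5 7 8 5]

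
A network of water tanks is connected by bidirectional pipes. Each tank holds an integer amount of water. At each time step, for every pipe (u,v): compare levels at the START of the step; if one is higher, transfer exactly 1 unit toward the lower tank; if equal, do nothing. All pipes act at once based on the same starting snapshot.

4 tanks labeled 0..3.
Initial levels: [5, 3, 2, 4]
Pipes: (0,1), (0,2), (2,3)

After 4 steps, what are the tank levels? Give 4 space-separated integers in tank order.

Answer: 5 3 2 4

Derivation:
Step 1: flows [0->1,0->2,3->2] -> levels [3 4 4 3]
Step 2: flows [1->0,2->0,2->3] -> levels [5 3 2 4]
  -> period-2 cycle: step 2 state = step 0 state
  -> state at step 4: (4-0) mod 2 = 0, same as step 0 -> [5 3 2 4]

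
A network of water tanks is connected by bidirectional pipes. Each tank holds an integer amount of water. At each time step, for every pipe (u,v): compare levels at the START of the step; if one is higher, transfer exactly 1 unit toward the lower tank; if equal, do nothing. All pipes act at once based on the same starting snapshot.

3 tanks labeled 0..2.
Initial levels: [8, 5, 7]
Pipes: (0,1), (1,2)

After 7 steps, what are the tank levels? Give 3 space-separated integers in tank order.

Answer: 6 8 6

Derivation:
Step 1: flows [0->1,2->1] -> levels [7 7 6]
Step 2: flows [0=1,1->2] -> levels [7 6 7]
Step 3: flows [0->1,2->1] -> levels [6 8 6]
Step 4: flows [1->0,1->2] -> levels [7 6 7]
  -> period-2 cycle: step 4 state = step 2 state
  -> state at step 7: (7-2) mod 2 = 1, same as step 3 -> [6 8 6]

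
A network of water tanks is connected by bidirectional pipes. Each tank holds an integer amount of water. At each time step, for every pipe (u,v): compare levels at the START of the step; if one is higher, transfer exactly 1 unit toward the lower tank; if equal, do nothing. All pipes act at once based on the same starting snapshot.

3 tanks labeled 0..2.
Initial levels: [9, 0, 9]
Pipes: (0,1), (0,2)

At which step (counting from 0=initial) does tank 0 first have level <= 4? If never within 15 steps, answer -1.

Step 1: flows [0->1,0=2] -> levels [8 1 9]
Step 2: flows [0->1,2->0] -> levels [8 2 8]
Step 3: flows [0->1,0=2] -> levels [7 3 8]
Step 4: flows [0->1,2->0] -> levels [7 4 7]
Step 5: flows [0->1,0=2] -> levels [6 5 7]
Step 6: flows [0->1,2->0] -> levels [6 6 6]
Step 7: flows [0=1,0=2] -> levels [6 6 6]
  -> stable; tank 0 stays at 6 > 4
Tank 0 never reaches <=4 within 15 steps

Answer: -1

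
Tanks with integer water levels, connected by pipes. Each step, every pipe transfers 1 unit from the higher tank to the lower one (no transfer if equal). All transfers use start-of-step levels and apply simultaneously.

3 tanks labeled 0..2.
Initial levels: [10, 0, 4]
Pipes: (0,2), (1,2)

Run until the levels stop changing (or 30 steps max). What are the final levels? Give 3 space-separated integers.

Step 1: flows [0->2,2->1] -> levels [9 1 4]
Step 2: flows [0->2,2->1] -> levels [8 2 4]
Step 3: flows [0->2,2->1] -> levels [7 3 4]
Step 4: flows [0->2,2->1] -> levels [6 4 4]
Step 5: flows [0->2,1=2] -> levels [5 4 5]
Step 6: flows [0=2,2->1] -> levels [5 5 4]
Step 7: flows [0->2,1->2] -> levels [4 4 6]
Step 8: flows [2->0,2->1] -> levels [5 5 4]
  -> period-2 cycle: step 8 state = step 6 state; never stabilizes
  -> state at step 30: (30-6) mod 2 = 0, same as step 6 -> [5 5 4]

Answer: 5 5 4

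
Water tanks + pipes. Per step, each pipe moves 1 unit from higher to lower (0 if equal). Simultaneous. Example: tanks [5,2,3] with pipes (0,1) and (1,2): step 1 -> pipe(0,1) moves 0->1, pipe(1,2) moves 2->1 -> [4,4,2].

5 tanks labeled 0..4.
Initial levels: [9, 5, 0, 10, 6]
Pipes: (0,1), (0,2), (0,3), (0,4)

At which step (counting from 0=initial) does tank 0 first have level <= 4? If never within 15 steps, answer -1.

Answer: 4

Derivation:
Step 1: flows [0->1,0->2,3->0,0->4] -> levels [7 6 1 9 7]
Step 2: flows [0->1,0->2,3->0,0=4] -> levels [6 7 2 8 7]
Step 3: flows [1->0,0->2,3->0,4->0] -> levels [8 6 3 7 6]
Step 4: flows [0->1,0->2,0->3,0->4] -> levels [4 7 4 8 7]
Tank 0 first reaches <=4 at step 4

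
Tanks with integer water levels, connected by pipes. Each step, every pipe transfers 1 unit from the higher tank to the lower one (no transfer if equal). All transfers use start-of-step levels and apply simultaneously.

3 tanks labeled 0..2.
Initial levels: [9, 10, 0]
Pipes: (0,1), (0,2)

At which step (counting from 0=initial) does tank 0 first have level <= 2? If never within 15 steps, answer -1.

Step 1: flows [1->0,0->2] -> levels [9 9 1]
Step 2: flows [0=1,0->2] -> levels [8 9 2]
Step 3: flows [1->0,0->2] -> levels [8 8 3]
Step 4: flows [0=1,0->2] -> levels [7 8 4]
Step 5: flows [1->0,0->2] -> levels [7 7 5]
Step 6: flows [0=1,0->2] -> levels [6 7 6]
Step 7: flows [1->0,0=2] -> levels [7 6 6]
Step 8: flows [0->1,0->2] -> levels [5 7 7]
Step 9: flows [1->0,2->0] -> levels [7 6 6]
  -> period-2 cycle (repeats step 7); tank 0 never drops to <=2
Tank 0 never reaches <=2 within 15 steps

Answer: -1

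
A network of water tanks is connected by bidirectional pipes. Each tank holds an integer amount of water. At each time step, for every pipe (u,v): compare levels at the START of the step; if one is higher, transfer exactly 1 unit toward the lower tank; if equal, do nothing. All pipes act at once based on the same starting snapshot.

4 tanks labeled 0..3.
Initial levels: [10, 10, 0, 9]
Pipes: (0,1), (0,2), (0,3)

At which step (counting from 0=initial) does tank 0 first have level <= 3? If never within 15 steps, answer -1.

Answer: -1

Derivation:
Step 1: flows [0=1,0->2,0->3] -> levels [8 10 1 10]
Step 2: flows [1->0,0->2,3->0] -> levels [9 9 2 9]
Step 3: flows [0=1,0->2,0=3] -> levels [8 9 3 9]
Step 4: flows [1->0,0->2,3->0] -> levels [9 8 4 8]
Step 5: flows [0->1,0->2,0->3] -> levels [6 9 5 9]
Step 6: flows [1->0,0->2,3->0] -> levels [7 8 6 8]
Step 7: flows [1->0,0->2,3->0] -> levels [8 7 7 7]
Step 8: flows [0->1,0->2,0->3] -> levels [5 8 8 8]
Step 9: flows [1->0,2->0,3->0] -> levels [8 7 7 7]
  -> period-2 cycle (repeats step 7); tank 0 never drops to <=3
Tank 0 never reaches <=3 within 15 steps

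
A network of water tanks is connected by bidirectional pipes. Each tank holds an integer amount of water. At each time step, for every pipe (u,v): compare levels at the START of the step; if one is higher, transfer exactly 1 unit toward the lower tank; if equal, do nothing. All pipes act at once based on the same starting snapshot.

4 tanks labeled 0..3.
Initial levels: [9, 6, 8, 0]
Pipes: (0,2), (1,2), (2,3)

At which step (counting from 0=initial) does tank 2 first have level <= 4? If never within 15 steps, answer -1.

Answer: 5

Derivation:
Step 1: flows [0->2,2->1,2->3] -> levels [8 7 7 1]
Step 2: flows [0->2,1=2,2->3] -> levels [7 7 7 2]
Step 3: flows [0=2,1=2,2->3] -> levels [7 7 6 3]
Step 4: flows [0->2,1->2,2->3] -> levels [6 6 7 4]
Step 5: flows [2->0,2->1,2->3] -> levels [7 7 4 5]
Tank 2 first reaches <=4 at step 5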